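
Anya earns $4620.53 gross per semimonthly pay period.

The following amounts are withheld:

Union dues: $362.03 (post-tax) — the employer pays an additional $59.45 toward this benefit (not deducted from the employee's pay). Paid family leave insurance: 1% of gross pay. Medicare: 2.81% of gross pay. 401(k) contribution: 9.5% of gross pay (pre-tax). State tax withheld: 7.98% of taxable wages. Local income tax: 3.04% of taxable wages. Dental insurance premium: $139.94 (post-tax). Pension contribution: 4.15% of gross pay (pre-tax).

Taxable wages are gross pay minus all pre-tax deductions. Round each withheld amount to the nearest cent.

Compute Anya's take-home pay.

Pension contribution: $4620.53 × 0.0415 = $191.75
401(k) contribution: $4620.53 × 0.095 = $438.95
Pre-tax total = $191.75 + $438.95 = $630.70
Taxable wages = $4620.53 − $630.70 = $3989.83
State tax withheld: $3989.83 × 0.0798 = $318.39
Local income tax: $3989.83 × 0.0304 = $121.29
Medicare: $4620.53 × 0.0281 = $129.84
Paid family leave insurance: $4620.53 × 0.01 = $46.21
Dental insurance premium: $139.94
Union dues: $362.03
(Employer's $59.45 toward union dues is not withheld from the employee.)
Total deductions = $191.75 + $438.95 + $318.39 + $121.29 + $129.84 + $46.21 + $139.94 + $362.03 = $1748.40
Net pay = $4620.53 − $1748.40 = $2872.13

$2872.13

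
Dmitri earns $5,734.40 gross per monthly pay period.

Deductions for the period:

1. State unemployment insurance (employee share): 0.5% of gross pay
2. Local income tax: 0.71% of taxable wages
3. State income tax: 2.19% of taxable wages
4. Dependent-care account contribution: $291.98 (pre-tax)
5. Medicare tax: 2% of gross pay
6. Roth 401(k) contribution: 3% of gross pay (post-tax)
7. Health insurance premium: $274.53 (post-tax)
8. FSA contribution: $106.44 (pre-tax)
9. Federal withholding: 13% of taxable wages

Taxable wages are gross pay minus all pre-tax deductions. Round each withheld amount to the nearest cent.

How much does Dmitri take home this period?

Dependent-care account contribution: $291.98
FSA contribution: $106.44
Pre-tax total = $291.98 + $106.44 = $398.42
Taxable wages = $5,734.40 − $398.42 = $5,335.98
State income tax: $5,335.98 × 0.0219 = $116.86
Federal withholding: $5,335.98 × 0.13 = $693.68
Local income tax: $5,335.98 × 0.0071 = $37.89
Medicare tax: $5,734.40 × 0.02 = $114.69
State unemployment insurance (employee share): $5,734.40 × 0.005 = $28.67
Roth 401(k) contribution: $5,734.40 × 0.03 = $172.03
Health insurance premium: $274.53
Total deductions = $291.98 + $106.44 + $116.86 + $693.68 + $37.89 + $114.69 + $28.67 + $172.03 + $274.53 = $1,836.77
Net pay = $5,734.40 − $1,836.77 = $3,897.63

$3,897.63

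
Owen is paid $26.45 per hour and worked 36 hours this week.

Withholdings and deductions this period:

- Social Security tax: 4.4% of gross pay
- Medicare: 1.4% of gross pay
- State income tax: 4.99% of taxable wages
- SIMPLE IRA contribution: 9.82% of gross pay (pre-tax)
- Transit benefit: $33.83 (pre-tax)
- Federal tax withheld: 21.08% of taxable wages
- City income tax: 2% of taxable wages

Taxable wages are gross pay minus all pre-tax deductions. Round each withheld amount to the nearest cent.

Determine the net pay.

Gross pay: 36 × $26.45 = $952.20
SIMPLE IRA contribution: $952.20 × 0.0982 = $93.51
Transit benefit: $33.83
Pre-tax total = $93.51 + $33.83 = $127.34
Taxable wages = $952.20 − $127.34 = $824.86
State income tax: $824.86 × 0.0499 = $41.16
Federal tax withheld: $824.86 × 0.2108 = $173.88
City income tax: $824.86 × 0.02 = $16.50
Medicare: $952.20 × 0.014 = $13.33
Social Security tax: $952.20 × 0.044 = $41.90
Total deductions = $93.51 + $33.83 + $41.16 + $173.88 + $16.50 + $13.33 + $41.90 = $414.11
Net pay = $952.20 − $414.11 = $538.09

$538.09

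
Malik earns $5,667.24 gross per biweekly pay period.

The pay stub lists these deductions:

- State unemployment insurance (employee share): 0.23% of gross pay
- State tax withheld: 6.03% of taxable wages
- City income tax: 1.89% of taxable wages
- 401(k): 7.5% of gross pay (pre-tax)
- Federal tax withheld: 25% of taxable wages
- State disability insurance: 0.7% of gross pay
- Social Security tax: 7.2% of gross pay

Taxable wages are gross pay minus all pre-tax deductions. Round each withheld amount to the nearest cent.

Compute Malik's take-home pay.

$3,055.73

401(k): $5,667.24 × 0.075 = $425.04
Taxable wages = $5,667.24 − $425.04 = $5,242.20
City income tax: $5,242.20 × 0.0189 = $99.08
Federal tax withheld: $5,242.20 × 0.25 = $1,310.55
State tax withheld: $5,242.20 × 0.0603 = $316.10
State unemployment insurance (employee share): $5,667.24 × 0.0023 = $13.03
Social Security tax: $5,667.24 × 0.072 = $408.04
State disability insurance: $5,667.24 × 0.007 = $39.67
Total deductions = $425.04 + $99.08 + $1,310.55 + $316.10 + $13.03 + $408.04 + $39.67 = $2,611.51
Net pay = $5,667.24 − $2,611.51 = $3,055.73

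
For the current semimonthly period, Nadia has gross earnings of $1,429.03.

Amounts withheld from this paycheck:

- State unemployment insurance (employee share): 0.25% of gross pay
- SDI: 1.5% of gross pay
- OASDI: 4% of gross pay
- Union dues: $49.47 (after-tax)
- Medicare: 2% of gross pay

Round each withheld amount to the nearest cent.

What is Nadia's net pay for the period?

$1,268.81

SDI: $1,429.03 × 0.015 = $21.44
Medicare: $1,429.03 × 0.02 = $28.58
State unemployment insurance (employee share): $1,429.03 × 0.0025 = $3.57
OASDI: $1,429.03 × 0.04 = $57.16
Union dues: $49.47
Total deductions = $21.44 + $28.58 + $3.57 + $57.16 + $49.47 = $160.22
Net pay = $1,429.03 − $160.22 = $1,268.81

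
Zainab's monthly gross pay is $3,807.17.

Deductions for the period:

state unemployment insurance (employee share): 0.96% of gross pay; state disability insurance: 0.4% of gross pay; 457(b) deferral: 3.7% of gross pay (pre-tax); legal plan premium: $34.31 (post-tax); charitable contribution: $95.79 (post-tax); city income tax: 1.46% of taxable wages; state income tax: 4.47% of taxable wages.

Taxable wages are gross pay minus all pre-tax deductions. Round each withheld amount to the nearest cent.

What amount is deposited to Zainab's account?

$3,267.01

457(b) deferral: $3,807.17 × 0.037 = $140.87
Taxable wages = $3,807.17 − $140.87 = $3,666.30
City income tax: $3,666.30 × 0.0146 = $53.53
State income tax: $3,666.30 × 0.0447 = $163.88
State unemployment insurance (employee share): $3,807.17 × 0.0096 = $36.55
State disability insurance: $3,807.17 × 0.004 = $15.23
Charitable contribution: $95.79
Legal plan premium: $34.31
Total deductions = $140.87 + $53.53 + $163.88 + $36.55 + $15.23 + $95.79 + $34.31 = $540.16
Net pay = $3,807.17 − $540.16 = $3,267.01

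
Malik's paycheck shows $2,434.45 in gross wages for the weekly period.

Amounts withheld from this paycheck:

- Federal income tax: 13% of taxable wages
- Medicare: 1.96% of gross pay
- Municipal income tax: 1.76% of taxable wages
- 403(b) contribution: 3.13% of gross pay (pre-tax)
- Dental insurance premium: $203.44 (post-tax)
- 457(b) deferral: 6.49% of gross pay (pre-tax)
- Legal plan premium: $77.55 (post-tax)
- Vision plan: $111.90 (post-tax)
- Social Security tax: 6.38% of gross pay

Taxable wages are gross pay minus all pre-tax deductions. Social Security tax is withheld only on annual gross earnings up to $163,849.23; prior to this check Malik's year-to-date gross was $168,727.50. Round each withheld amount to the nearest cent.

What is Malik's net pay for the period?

$1,434.89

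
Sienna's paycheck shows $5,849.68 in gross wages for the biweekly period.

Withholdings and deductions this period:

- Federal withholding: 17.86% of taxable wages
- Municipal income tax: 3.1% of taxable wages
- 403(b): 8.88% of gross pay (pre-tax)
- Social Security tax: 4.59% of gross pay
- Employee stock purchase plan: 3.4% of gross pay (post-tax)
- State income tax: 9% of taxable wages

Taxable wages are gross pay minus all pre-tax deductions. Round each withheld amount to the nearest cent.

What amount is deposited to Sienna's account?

$3,265.90

403(b): $5,849.68 × 0.0888 = $519.45
Taxable wages = $5,849.68 − $519.45 = $5,330.23
Federal withholding: $5,330.23 × 0.1786 = $951.98
State income tax: $5,330.23 × 0.09 = $479.72
Municipal income tax: $5,330.23 × 0.031 = $165.24
Social Security tax: $5,849.68 × 0.0459 = $268.50
Employee stock purchase plan: $5,849.68 × 0.034 = $198.89
Total deductions = $519.45 + $951.98 + $479.72 + $165.24 + $268.50 + $198.89 = $2,583.78
Net pay = $5,849.68 − $2,583.78 = $3,265.90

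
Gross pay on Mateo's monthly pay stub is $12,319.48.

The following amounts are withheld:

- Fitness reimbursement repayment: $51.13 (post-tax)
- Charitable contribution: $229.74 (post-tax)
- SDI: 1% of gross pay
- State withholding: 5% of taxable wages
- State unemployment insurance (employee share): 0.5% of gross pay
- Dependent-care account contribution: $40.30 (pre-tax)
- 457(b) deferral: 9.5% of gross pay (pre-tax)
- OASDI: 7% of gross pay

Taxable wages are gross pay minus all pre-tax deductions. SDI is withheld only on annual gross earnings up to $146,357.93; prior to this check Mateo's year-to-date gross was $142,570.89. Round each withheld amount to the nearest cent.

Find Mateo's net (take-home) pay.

$9,310.69

Dependent-care account contribution: $40.30
457(b) deferral: $12,319.48 × 0.095 = $1,170.35
Pre-tax total = $40.30 + $1,170.35 = $1,210.65
Taxable wages = $12,319.48 − $1,210.65 = $11,108.83
State withholding: $11,108.83 × 0.05 = $555.44
OASDI: $12,319.48 × 0.07 = $862.36
SDI: only $146,357.93 − $142,570.89 = $3,787.04 of this check is subject → $3,787.04 × 0.01 = $37.87
State unemployment insurance (employee share): $12,319.48 × 0.005 = $61.60
Charitable contribution: $229.74
Fitness reimbursement repayment: $51.13
Total deductions = $40.30 + $1,170.35 + $555.44 + $862.36 + $37.87 + $61.60 + $229.74 + $51.13 = $3,008.79
Net pay = $12,319.48 − $3,008.79 = $9,310.69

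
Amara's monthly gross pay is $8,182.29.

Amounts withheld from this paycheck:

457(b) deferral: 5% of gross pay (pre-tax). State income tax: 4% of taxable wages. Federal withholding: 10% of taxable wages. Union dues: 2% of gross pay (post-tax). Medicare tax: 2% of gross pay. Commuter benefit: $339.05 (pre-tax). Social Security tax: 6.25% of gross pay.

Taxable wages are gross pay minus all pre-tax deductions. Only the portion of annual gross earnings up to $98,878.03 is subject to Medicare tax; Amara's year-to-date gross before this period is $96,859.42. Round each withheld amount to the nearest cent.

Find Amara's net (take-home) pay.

Commuter benefit: $339.05
457(b) deferral: $8,182.29 × 0.05 = $409.11
Pre-tax total = $339.05 + $409.11 = $748.16
Taxable wages = $8,182.29 − $748.16 = $7,434.13
State income tax: $7,434.13 × 0.04 = $297.37
Federal withholding: $7,434.13 × 0.1 = $743.41
Social Security tax: $8,182.29 × 0.0625 = $511.39
Medicare tax: only $98,878.03 − $96,859.42 = $2,018.61 of this check is subject → $2,018.61 × 0.02 = $40.37
Union dues: $8,182.29 × 0.02 = $163.65
Total deductions = $339.05 + $409.11 + $297.37 + $743.41 + $511.39 + $40.37 + $163.65 = $2,504.35
Net pay = $8,182.29 − $2,504.35 = $5,677.94

$5,677.94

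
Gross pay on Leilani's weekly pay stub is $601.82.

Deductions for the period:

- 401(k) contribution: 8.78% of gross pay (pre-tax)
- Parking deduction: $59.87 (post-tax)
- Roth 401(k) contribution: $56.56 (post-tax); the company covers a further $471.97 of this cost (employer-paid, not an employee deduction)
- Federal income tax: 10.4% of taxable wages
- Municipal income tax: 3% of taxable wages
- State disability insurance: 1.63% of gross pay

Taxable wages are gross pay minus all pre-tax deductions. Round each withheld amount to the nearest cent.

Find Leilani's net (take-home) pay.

$349.18

401(k) contribution: $601.82 × 0.0878 = $52.84
Taxable wages = $601.82 − $52.84 = $548.98
Municipal income tax: $548.98 × 0.03 = $16.47
Federal income tax: $548.98 × 0.104 = $57.09
State disability insurance: $601.82 × 0.0163 = $9.81
Parking deduction: $59.87
Roth 401(k) contribution: $56.56
(Employer's $471.97 toward Roth 401(k) contribution is not withheld from the employee.)
Total deductions = $52.84 + $16.47 + $57.09 + $9.81 + $59.87 + $56.56 = $252.64
Net pay = $601.82 − $252.64 = $349.18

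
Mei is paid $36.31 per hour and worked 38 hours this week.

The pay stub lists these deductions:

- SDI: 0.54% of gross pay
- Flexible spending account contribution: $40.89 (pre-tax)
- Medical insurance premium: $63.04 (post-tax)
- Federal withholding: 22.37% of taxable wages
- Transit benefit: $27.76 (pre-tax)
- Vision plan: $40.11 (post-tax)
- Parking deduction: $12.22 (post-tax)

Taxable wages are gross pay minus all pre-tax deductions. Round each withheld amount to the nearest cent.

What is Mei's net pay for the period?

$895.01

Gross pay: 38 × $36.31 = $1,379.78
Flexible spending account contribution: $40.89
Transit benefit: $27.76
Pre-tax total = $40.89 + $27.76 = $68.65
Taxable wages = $1,379.78 − $68.65 = $1,311.13
Federal withholding: $1,311.13 × 0.2237 = $293.30
SDI: $1,379.78 × 0.0054 = $7.45
Parking deduction: $12.22
Medical insurance premium: $63.04
Vision plan: $40.11
Total deductions = $40.89 + $27.76 + $293.30 + $7.45 + $12.22 + $63.04 + $40.11 = $484.77
Net pay = $1,379.78 − $484.77 = $895.01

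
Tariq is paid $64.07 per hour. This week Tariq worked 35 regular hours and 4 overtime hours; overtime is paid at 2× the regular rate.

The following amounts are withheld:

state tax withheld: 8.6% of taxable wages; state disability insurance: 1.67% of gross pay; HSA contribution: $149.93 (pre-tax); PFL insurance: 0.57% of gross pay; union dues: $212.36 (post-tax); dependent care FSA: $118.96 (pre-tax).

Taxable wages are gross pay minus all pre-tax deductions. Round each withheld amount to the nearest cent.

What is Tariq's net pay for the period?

Regular pay: 35 × $64.07 = $2,242.45
Overtime pay: 4 × $64.07 × 2 = $512.56
Gross pay = $2,242.45 + $512.56 = $2,755.01
Dependent care FSA: $118.96
HSA contribution: $149.93
Pre-tax total = $118.96 + $149.93 = $268.89
Taxable wages = $2,755.01 − $268.89 = $2,486.12
State tax withheld: $2,486.12 × 0.086 = $213.81
PFL insurance: $2,755.01 × 0.0057 = $15.70
State disability insurance: $2,755.01 × 0.0167 = $46.01
Union dues: $212.36
Total deductions = $118.96 + $149.93 + $213.81 + $15.70 + $46.01 + $212.36 = $756.77
Net pay = $2,755.01 − $756.77 = $1,998.24

$1,998.24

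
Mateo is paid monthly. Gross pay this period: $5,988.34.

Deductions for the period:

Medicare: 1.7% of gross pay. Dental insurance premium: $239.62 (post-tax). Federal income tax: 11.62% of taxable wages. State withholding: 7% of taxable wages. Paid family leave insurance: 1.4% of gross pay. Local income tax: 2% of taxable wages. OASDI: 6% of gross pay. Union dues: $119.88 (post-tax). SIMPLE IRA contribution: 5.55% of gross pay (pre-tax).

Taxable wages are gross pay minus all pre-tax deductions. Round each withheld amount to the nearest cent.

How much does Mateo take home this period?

SIMPLE IRA contribution: $5,988.34 × 0.0555 = $332.35
Taxable wages = $5,988.34 − $332.35 = $5,655.99
Local income tax: $5,655.99 × 0.02 = $113.12
Federal income tax: $5,655.99 × 0.1162 = $657.23
State withholding: $5,655.99 × 0.07 = $395.92
OASDI: $5,988.34 × 0.06 = $359.30
Paid family leave insurance: $5,988.34 × 0.014 = $83.84
Medicare: $5,988.34 × 0.017 = $101.80
Union dues: $119.88
Dental insurance premium: $239.62
Total deductions = $332.35 + $113.12 + $657.23 + $395.92 + $359.30 + $83.84 + $101.80 + $119.88 + $239.62 = $2,403.06
Net pay = $5,988.34 − $2,403.06 = $3,585.28

$3,585.28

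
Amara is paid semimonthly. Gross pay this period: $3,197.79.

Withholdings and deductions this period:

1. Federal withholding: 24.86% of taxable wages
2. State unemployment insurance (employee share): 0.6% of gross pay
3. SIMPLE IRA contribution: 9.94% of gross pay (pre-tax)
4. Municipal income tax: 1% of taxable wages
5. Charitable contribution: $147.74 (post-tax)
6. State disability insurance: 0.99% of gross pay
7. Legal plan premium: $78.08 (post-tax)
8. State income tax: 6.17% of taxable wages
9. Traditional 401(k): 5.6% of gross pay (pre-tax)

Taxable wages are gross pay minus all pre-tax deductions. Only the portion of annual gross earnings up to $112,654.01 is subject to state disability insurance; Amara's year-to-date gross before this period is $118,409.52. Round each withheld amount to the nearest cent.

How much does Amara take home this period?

Traditional 401(k): $3,197.79 × 0.056 = $179.08
SIMPLE IRA contribution: $3,197.79 × 0.0994 = $317.86
Pre-tax total = $179.08 + $317.86 = $496.94
Taxable wages = $3,197.79 − $496.94 = $2,700.85
Municipal income tax: $2,700.85 × 0.01 = $27.01
State income tax: $2,700.85 × 0.0617 = $166.64
Federal withholding: $2,700.85 × 0.2486 = $671.43
State unemployment insurance (employee share): $3,197.79 × 0.006 = $19.19
State disability insurance: annual cap $112,654.01 already reached (YTD $118,409.52), so $0.00
Legal plan premium: $78.08
Charitable contribution: $147.74
Total deductions = $179.08 + $317.86 + $27.01 + $166.64 + $671.43 + $19.19 + $0.00 + $78.08 + $147.74 = $1,607.03
Net pay = $3,197.79 − $1,607.03 = $1,590.76

$1,590.76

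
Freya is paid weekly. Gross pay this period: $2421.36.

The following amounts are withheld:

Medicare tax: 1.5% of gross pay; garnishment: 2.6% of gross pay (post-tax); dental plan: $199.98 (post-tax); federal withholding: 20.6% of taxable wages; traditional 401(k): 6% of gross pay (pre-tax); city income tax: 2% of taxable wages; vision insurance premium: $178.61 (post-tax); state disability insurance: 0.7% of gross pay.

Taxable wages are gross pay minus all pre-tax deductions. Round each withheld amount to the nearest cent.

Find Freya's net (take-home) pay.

$1266.87

Traditional 401(k): $2421.36 × 0.06 = $145.28
Taxable wages = $2421.36 − $145.28 = $2276.08
City income tax: $2276.08 × 0.02 = $45.52
Federal withholding: $2276.08 × 0.206 = $468.87
Medicare tax: $2421.36 × 0.015 = $36.32
State disability insurance: $2421.36 × 0.007 = $16.95
Vision insurance premium: $178.61
Garnishment: $2421.36 × 0.026 = $62.96
Dental plan: $199.98
Total deductions = $145.28 + $45.52 + $468.87 + $36.32 + $16.95 + $178.61 + $62.96 + $199.98 = $1154.49
Net pay = $2421.36 − $1154.49 = $1266.87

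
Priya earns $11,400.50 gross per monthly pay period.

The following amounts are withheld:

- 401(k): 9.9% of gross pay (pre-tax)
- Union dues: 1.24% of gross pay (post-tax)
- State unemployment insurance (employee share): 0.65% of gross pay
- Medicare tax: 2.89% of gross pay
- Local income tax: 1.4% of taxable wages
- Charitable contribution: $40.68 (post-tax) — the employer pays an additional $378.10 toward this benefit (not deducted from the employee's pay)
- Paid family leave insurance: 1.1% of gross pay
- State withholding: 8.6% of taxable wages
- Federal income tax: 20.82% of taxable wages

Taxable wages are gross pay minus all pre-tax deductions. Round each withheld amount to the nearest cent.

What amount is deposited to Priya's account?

401(k): $11,400.50 × 0.099 = $1,128.65
Taxable wages = $11,400.50 − $1,128.65 = $10,271.85
Local income tax: $10,271.85 × 0.014 = $143.81
State withholding: $10,271.85 × 0.086 = $883.38
Federal income tax: $10,271.85 × 0.2082 = $2,138.60
Paid family leave insurance: $11,400.50 × 0.011 = $125.41
State unemployment insurance (employee share): $11,400.50 × 0.0065 = $74.10
Medicare tax: $11,400.50 × 0.0289 = $329.47
Union dues: $11,400.50 × 0.0124 = $141.37
Charitable contribution: $40.68
(Employer's $378.10 toward charitable contribution is not withheld from the employee.)
Total deductions = $1,128.65 + $143.81 + $883.38 + $2,138.60 + $125.41 + $74.10 + $329.47 + $141.37 + $40.68 = $5,005.47
Net pay = $11,400.50 − $5,005.47 = $6,395.03

$6,395.03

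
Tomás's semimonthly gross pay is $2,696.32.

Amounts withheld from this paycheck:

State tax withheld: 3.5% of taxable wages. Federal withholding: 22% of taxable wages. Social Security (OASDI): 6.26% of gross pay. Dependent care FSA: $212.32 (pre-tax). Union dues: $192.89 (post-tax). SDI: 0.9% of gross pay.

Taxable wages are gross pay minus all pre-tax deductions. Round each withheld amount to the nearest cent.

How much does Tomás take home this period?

Dependent care FSA: $212.32
Taxable wages = $2,696.32 − $212.32 = $2,484.00
Federal withholding: $2,484.00 × 0.22 = $546.48
State tax withheld: $2,484.00 × 0.035 = $86.94
Social Security (OASDI): $2,696.32 × 0.0626 = $168.79
SDI: $2,696.32 × 0.009 = $24.27
Union dues: $192.89
Total deductions = $212.32 + $546.48 + $86.94 + $168.79 + $24.27 + $192.89 = $1,231.69
Net pay = $2,696.32 − $1,231.69 = $1,464.63

$1,464.63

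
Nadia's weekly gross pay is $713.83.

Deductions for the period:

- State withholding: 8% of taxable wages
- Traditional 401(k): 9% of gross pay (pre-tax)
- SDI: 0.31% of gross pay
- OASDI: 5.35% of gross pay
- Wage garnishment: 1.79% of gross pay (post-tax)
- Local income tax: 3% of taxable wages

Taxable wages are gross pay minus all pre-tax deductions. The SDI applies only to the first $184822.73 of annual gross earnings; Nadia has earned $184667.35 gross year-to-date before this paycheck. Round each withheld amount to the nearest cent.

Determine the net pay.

Traditional 401(k): $713.83 × 0.09 = $64.24
Taxable wages = $713.83 − $64.24 = $649.59
State withholding: $649.59 × 0.08 = $51.97
Local income tax: $649.59 × 0.03 = $19.49
OASDI: $713.83 × 0.0535 = $38.19
SDI: only $184822.73 − $184667.35 = $155.38 of this check is subject → $155.38 × 0.0031 = $0.48
Wage garnishment: $713.83 × 0.0179 = $12.78
Total deductions = $64.24 + $51.97 + $19.49 + $38.19 + $0.48 + $12.78 = $187.15
Net pay = $713.83 − $187.15 = $526.68

$526.68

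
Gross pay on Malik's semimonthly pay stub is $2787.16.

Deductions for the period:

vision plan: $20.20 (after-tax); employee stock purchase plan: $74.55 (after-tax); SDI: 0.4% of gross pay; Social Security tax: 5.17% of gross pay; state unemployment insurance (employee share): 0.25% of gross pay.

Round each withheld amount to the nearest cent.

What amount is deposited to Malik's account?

$2530.19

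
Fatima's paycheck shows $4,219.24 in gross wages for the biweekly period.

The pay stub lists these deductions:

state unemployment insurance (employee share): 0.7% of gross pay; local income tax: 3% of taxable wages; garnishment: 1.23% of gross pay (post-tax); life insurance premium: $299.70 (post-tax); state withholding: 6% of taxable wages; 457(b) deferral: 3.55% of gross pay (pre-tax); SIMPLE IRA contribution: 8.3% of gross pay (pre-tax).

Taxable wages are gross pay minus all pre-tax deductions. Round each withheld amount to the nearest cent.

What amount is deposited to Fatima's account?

$3,003.39

SIMPLE IRA contribution: $4,219.24 × 0.083 = $350.20
457(b) deferral: $4,219.24 × 0.0355 = $149.78
Pre-tax total = $350.20 + $149.78 = $499.98
Taxable wages = $4,219.24 − $499.98 = $3,719.26
State withholding: $3,719.26 × 0.06 = $223.16
Local income tax: $3,719.26 × 0.03 = $111.58
State unemployment insurance (employee share): $4,219.24 × 0.007 = $29.53
Life insurance premium: $299.70
Garnishment: $4,219.24 × 0.0123 = $51.90
Total deductions = $350.20 + $149.78 + $223.16 + $111.58 + $29.53 + $299.70 + $51.90 = $1,215.85
Net pay = $4,219.24 − $1,215.85 = $3,003.39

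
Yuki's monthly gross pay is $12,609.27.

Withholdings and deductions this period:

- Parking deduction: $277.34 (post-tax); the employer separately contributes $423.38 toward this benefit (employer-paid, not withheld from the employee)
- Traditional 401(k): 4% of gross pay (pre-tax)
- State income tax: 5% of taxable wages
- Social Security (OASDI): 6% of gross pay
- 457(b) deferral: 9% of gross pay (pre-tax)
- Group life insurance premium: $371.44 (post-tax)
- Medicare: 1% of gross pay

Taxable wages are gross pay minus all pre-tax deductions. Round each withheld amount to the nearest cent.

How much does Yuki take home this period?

$8,890.14

457(b) deferral: $12,609.27 × 0.09 = $1,134.83
Traditional 401(k): $12,609.27 × 0.04 = $504.37
Pre-tax total = $1,134.83 + $504.37 = $1,639.20
Taxable wages = $12,609.27 − $1,639.20 = $10,970.07
State income tax: $10,970.07 × 0.05 = $548.50
Medicare: $12,609.27 × 0.01 = $126.09
Social Security (OASDI): $12,609.27 × 0.06 = $756.56
Parking deduction: $277.34
Group life insurance premium: $371.44
(Employer's $423.38 toward parking deduction is not withheld from the employee.)
Total deductions = $1,134.83 + $504.37 + $548.50 + $126.09 + $756.56 + $277.34 + $371.44 = $3,719.13
Net pay = $12,609.27 − $3,719.13 = $8,890.14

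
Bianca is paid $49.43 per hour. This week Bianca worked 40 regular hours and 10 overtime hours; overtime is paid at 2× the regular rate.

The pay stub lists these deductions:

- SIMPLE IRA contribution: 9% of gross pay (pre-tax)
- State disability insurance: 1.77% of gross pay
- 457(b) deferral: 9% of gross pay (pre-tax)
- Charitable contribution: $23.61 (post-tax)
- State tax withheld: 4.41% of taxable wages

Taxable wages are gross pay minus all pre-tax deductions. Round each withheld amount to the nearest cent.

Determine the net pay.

Regular pay: 40 × $49.43 = $1977.20
Overtime pay: 10 × $49.43 × 2 = $988.60
Gross pay = $1977.20 + $988.60 = $2965.80
457(b) deferral: $2965.80 × 0.09 = $266.92
SIMPLE IRA contribution: $2965.80 × 0.09 = $266.92
Pre-tax total = $266.92 + $266.92 = $533.84
Taxable wages = $2965.80 − $533.84 = $2431.96
State tax withheld: $2431.96 × 0.0441 = $107.25
State disability insurance: $2965.80 × 0.0177 = $52.49
Charitable contribution: $23.61
Total deductions = $266.92 + $266.92 + $107.25 + $52.49 + $23.61 = $717.19
Net pay = $2965.80 − $717.19 = $2248.61

$2248.61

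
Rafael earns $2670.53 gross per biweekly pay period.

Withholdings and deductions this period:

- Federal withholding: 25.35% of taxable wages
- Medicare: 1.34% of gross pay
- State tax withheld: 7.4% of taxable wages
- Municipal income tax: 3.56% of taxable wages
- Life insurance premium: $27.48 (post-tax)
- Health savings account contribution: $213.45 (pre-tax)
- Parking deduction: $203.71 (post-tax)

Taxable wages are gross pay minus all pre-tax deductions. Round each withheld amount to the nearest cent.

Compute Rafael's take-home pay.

$1297.94

Health savings account contribution: $213.45
Taxable wages = $2670.53 − $213.45 = $2457.08
State tax withheld: $2457.08 × 0.074 = $181.82
Federal withholding: $2457.08 × 0.2535 = $622.87
Municipal income tax: $2457.08 × 0.0356 = $87.47
Medicare: $2670.53 × 0.0134 = $35.79
Life insurance premium: $27.48
Parking deduction: $203.71
Total deductions = $213.45 + $181.82 + $622.87 + $87.47 + $35.79 + $27.48 + $203.71 = $1372.59
Net pay = $2670.53 − $1372.59 = $1297.94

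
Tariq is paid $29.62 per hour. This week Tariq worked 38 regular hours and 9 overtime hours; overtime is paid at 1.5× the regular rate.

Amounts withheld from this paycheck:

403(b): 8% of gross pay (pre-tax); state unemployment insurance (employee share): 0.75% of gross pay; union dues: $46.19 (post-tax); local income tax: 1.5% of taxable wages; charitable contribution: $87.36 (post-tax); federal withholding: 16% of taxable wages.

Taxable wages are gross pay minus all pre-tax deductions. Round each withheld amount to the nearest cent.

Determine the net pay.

Regular pay: 38 × $29.62 = $1125.56
Overtime pay: 9 × $29.62 × 1.5 = $399.87
Gross pay = $1125.56 + $399.87 = $1525.43
403(b): $1525.43 × 0.08 = $122.03
Taxable wages = $1525.43 − $122.03 = $1403.40
Federal withholding: $1403.40 × 0.16 = $224.54
Local income tax: $1403.40 × 0.015 = $21.05
State unemployment insurance (employee share): $1525.43 × 0.0075 = $11.44
Union dues: $46.19
Charitable contribution: $87.36
Total deductions = $122.03 + $224.54 + $21.05 + $11.44 + $46.19 + $87.36 = $512.61
Net pay = $1525.43 − $512.61 = $1012.82

$1012.82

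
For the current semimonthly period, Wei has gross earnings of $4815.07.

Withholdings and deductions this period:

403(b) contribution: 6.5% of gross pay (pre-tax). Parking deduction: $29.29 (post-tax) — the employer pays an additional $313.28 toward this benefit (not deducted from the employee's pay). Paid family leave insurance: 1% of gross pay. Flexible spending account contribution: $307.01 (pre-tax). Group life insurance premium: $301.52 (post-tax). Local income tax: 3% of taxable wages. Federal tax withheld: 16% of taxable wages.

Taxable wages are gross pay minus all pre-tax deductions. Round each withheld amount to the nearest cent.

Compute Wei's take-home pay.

Flexible spending account contribution: $307.01
403(b) contribution: $4815.07 × 0.065 = $312.98
Pre-tax total = $307.01 + $312.98 = $619.99
Taxable wages = $4815.07 − $619.99 = $4195.08
Local income tax: $4195.08 × 0.03 = $125.85
Federal tax withheld: $4195.08 × 0.16 = $671.21
Paid family leave insurance: $4815.07 × 0.01 = $48.15
Parking deduction: $29.29
Group life insurance premium: $301.52
(Employer's $313.28 toward parking deduction is not withheld from the employee.)
Total deductions = $307.01 + $312.98 + $125.85 + $671.21 + $48.15 + $29.29 + $301.52 = $1796.01
Net pay = $4815.07 − $1796.01 = $3019.06

$3019.06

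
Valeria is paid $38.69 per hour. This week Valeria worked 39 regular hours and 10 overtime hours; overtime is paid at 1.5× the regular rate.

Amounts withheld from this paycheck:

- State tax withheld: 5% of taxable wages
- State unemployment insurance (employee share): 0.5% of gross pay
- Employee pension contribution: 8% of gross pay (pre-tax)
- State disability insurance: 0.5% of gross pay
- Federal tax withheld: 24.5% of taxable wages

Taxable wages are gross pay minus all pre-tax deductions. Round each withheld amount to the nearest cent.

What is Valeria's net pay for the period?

$1,334.19

Regular pay: 39 × $38.69 = $1,508.91
Overtime pay: 10 × $38.69 × 1.5 = $580.35
Gross pay = $1,508.91 + $580.35 = $2,089.26
Employee pension contribution: $2,089.26 × 0.08 = $167.14
Taxable wages = $2,089.26 − $167.14 = $1,922.12
Federal tax withheld: $1,922.12 × 0.245 = $470.92
State tax withheld: $1,922.12 × 0.05 = $96.11
State unemployment insurance (employee share): $2,089.26 × 0.005 = $10.45
State disability insurance: $2,089.26 × 0.005 = $10.45
Total deductions = $167.14 + $470.92 + $96.11 + $10.45 + $10.45 = $755.07
Net pay = $2,089.26 − $755.07 = $1,334.19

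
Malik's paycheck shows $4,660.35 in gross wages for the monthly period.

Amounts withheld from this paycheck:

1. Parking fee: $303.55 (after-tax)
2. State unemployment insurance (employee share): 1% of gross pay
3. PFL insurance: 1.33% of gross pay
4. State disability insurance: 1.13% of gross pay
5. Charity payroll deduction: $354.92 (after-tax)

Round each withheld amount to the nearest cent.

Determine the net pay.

$3,840.64

State disability insurance: $4,660.35 × 0.0113 = $52.66
State unemployment insurance (employee share): $4,660.35 × 0.01 = $46.60
PFL insurance: $4,660.35 × 0.0133 = $61.98
Charity payroll deduction: $354.92
Parking fee: $303.55
Total deductions = $52.66 + $46.60 + $61.98 + $354.92 + $303.55 = $819.71
Net pay = $4,660.35 − $819.71 = $3,840.64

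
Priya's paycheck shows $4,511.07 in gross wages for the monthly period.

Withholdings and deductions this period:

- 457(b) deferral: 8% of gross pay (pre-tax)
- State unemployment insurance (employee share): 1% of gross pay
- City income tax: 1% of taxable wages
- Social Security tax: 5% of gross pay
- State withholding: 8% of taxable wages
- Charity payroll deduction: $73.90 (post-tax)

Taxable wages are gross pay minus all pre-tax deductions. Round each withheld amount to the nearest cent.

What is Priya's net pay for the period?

$3,432.11

457(b) deferral: $4,511.07 × 0.08 = $360.89
Taxable wages = $4,511.07 − $360.89 = $4,150.18
State withholding: $4,150.18 × 0.08 = $332.01
City income tax: $4,150.18 × 0.01 = $41.50
State unemployment insurance (employee share): $4,511.07 × 0.01 = $45.11
Social Security tax: $4,511.07 × 0.05 = $225.55
Charity payroll deduction: $73.90
Total deductions = $360.89 + $332.01 + $41.50 + $45.11 + $225.55 + $73.90 = $1,078.96
Net pay = $4,511.07 − $1,078.96 = $3,432.11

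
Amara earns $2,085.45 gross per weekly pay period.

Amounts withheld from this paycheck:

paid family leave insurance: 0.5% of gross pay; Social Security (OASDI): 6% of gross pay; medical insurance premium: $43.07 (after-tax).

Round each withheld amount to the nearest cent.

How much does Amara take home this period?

$1,906.82

Social Security (OASDI): $2,085.45 × 0.06 = $125.13
Paid family leave insurance: $2,085.45 × 0.005 = $10.43
Medical insurance premium: $43.07
Total deductions = $125.13 + $10.43 + $43.07 = $178.63
Net pay = $2,085.45 − $178.63 = $1,906.82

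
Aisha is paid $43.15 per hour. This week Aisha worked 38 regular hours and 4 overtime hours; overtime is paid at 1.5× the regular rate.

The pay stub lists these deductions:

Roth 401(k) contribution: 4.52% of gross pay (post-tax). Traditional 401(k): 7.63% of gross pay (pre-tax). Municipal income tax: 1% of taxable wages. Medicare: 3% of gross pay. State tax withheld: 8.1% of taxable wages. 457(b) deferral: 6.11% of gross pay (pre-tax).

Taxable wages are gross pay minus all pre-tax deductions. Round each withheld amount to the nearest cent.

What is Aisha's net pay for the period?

$1,345.92

Regular pay: 38 × $43.15 = $1,639.70
Overtime pay: 4 × $43.15 × 1.5 = $258.90
Gross pay = $1,639.70 + $258.90 = $1,898.60
457(b) deferral: $1,898.60 × 0.0611 = $116.00
Traditional 401(k): $1,898.60 × 0.0763 = $144.86
Pre-tax total = $116.00 + $144.86 = $260.86
Taxable wages = $1,898.60 − $260.86 = $1,637.74
State tax withheld: $1,637.74 × 0.081 = $132.66
Municipal income tax: $1,637.74 × 0.01 = $16.38
Medicare: $1,898.60 × 0.03 = $56.96
Roth 401(k) contribution: $1,898.60 × 0.0452 = $85.82
Total deductions = $116.00 + $144.86 + $132.66 + $16.38 + $56.96 + $85.82 = $552.68
Net pay = $1,898.60 − $552.68 = $1,345.92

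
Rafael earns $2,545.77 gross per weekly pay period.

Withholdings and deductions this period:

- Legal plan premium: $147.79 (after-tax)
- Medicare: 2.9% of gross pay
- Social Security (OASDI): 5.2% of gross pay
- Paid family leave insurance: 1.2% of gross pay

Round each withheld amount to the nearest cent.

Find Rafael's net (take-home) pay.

Paid family leave insurance: $2,545.77 × 0.012 = $30.55
Medicare: $2,545.77 × 0.029 = $73.83
Social Security (OASDI): $2,545.77 × 0.052 = $132.38
Legal plan premium: $147.79
Total deductions = $30.55 + $73.83 + $132.38 + $147.79 = $384.55
Net pay = $2,545.77 − $384.55 = $2,161.22

$2,161.22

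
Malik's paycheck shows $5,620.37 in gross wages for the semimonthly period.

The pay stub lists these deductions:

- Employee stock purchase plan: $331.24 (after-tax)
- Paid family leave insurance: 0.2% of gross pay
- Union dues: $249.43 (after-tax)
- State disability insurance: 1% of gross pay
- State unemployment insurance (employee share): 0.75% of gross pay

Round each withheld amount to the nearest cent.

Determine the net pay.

$4,930.11

State unemployment insurance (employee share): $5,620.37 × 0.0075 = $42.15
Paid family leave insurance: $5,620.37 × 0.002 = $11.24
State disability insurance: $5,620.37 × 0.01 = $56.20
Union dues: $249.43
Employee stock purchase plan: $331.24
Total deductions = $42.15 + $11.24 + $56.20 + $249.43 + $331.24 = $690.26
Net pay = $5,620.37 − $690.26 = $4,930.11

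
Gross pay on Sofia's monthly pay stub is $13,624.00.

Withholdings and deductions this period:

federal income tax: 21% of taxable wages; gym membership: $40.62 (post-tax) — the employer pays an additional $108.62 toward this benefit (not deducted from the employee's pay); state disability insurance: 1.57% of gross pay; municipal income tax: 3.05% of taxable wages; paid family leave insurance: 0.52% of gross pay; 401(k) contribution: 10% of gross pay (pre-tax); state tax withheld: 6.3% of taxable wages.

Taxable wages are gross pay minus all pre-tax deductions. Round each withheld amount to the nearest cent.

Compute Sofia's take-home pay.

$8,214.84

401(k) contribution: $13,624.00 × 0.1 = $1,362.40
Taxable wages = $13,624.00 − $1,362.40 = $12,261.60
State tax withheld: $12,261.60 × 0.063 = $772.48
Municipal income tax: $12,261.60 × 0.0305 = $373.98
Federal income tax: $12,261.60 × 0.21 = $2,574.94
State disability insurance: $13,624.00 × 0.0157 = $213.90
Paid family leave insurance: $13,624.00 × 0.0052 = $70.84
Gym membership: $40.62
(Employer's $108.62 toward gym membership is not withheld from the employee.)
Total deductions = $1,362.40 + $772.48 + $373.98 + $2,574.94 + $213.90 + $70.84 + $40.62 = $5,409.16
Net pay = $13,624.00 − $5,409.16 = $8,214.84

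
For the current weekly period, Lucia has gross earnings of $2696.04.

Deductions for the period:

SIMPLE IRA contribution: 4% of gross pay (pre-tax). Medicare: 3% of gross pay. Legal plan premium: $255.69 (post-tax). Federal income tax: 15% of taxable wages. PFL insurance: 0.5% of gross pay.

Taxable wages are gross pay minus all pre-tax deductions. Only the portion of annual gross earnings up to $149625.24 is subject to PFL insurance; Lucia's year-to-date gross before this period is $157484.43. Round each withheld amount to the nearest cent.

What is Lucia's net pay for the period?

SIMPLE IRA contribution: $2696.04 × 0.04 = $107.84
Taxable wages = $2696.04 − $107.84 = $2588.20
Federal income tax: $2588.20 × 0.15 = $388.23
Medicare: $2696.04 × 0.03 = $80.88
PFL insurance: annual cap $149625.24 already reached (YTD $157484.43), so $0.00
Legal plan premium: $255.69
Total deductions = $107.84 + $388.23 + $80.88 + $0.00 + $255.69 = $832.64
Net pay = $2696.04 − $832.64 = $1863.40

$1863.40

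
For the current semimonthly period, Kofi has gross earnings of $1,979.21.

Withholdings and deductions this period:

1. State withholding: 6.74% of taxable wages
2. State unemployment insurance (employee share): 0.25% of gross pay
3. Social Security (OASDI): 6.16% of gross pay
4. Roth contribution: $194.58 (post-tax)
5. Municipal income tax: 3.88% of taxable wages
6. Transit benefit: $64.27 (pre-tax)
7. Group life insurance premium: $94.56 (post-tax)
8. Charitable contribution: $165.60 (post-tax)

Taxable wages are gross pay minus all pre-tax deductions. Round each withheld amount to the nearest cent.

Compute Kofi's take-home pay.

Transit benefit: $64.27
Taxable wages = $1,979.21 − $64.27 = $1,914.94
State withholding: $1,914.94 × 0.0674 = $129.07
Municipal income tax: $1,914.94 × 0.0388 = $74.30
Social Security (OASDI): $1,979.21 × 0.0616 = $121.92
State unemployment insurance (employee share): $1,979.21 × 0.0025 = $4.95
Roth contribution: $194.58
Group life insurance premium: $94.56
Charitable contribution: $165.60
Total deductions = $64.27 + $129.07 + $74.30 + $121.92 + $4.95 + $194.58 + $94.56 + $165.60 = $849.25
Net pay = $1,979.21 − $849.25 = $1,129.96

$1,129.96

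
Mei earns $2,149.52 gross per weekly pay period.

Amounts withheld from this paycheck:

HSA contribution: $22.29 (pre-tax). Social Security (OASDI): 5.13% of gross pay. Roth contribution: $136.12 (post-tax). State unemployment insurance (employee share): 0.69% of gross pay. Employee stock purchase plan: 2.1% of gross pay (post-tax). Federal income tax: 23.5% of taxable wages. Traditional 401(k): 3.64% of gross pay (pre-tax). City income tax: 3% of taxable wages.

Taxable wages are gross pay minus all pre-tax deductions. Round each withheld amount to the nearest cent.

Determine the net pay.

Traditional 401(k): $2,149.52 × 0.0364 = $78.24
HSA contribution: $22.29
Pre-tax total = $78.24 + $22.29 = $100.53
Taxable wages = $2,149.52 − $100.53 = $2,048.99
Federal income tax: $2,048.99 × 0.235 = $481.51
City income tax: $2,048.99 × 0.03 = $61.47
State unemployment insurance (employee share): $2,149.52 × 0.0069 = $14.83
Social Security (OASDI): $2,149.52 × 0.0513 = $110.27
Roth contribution: $136.12
Employee stock purchase plan: $2,149.52 × 0.021 = $45.14
Total deductions = $78.24 + $22.29 + $481.51 + $61.47 + $14.83 + $110.27 + $136.12 + $45.14 = $949.87
Net pay = $2,149.52 − $949.87 = $1,199.65

$1,199.65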